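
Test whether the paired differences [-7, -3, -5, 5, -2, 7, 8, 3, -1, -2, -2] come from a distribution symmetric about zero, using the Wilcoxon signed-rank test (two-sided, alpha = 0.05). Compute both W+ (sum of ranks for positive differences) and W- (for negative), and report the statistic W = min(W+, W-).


Step 1: Drop any zero differences (none here) and take |d_i|.
|d| = [7, 3, 5, 5, 2, 7, 8, 3, 1, 2, 2]
Step 2: Midrank |d_i| (ties get averaged ranks).
ranks: |7|->9.5, |3|->5.5, |5|->7.5, |5|->7.5, |2|->3, |7|->9.5, |8|->11, |3|->5.5, |1|->1, |2|->3, |2|->3
Step 3: Attach original signs; sum ranks with positive sign and with negative sign.
W+ = 7.5 + 9.5 + 11 + 5.5 = 33.5
W- = 9.5 + 5.5 + 7.5 + 3 + 1 + 3 + 3 = 32.5
(Check: W+ + W- = 66 should equal n(n+1)/2 = 66.)
Step 4: Test statistic W = min(W+, W-) = 32.5.
Step 5: Ties in |d|, so use the tie-corrected normal approximation.
        E[W] = n(n+1)/4 = 11*12/4 = 33.
        Tie groups: |d|=2 (t=3), |d|=3 (t=2), |d|=5 (t=2), |d|=7 (t=2); sum(t^3 - t) = 42.
        Var[W] = n(n+1)(2n+1)/24 - sum(t^3-t)/48 = 3036/24 - 42/48 = 125.625.
        z = (W - E[W]) / sqrt(Var[W]) = (32.5 - 33) / 11.2083 = -0.0446.
        Two-sided p = 2*Phi(z) = 0.964418.
Step 6: alpha = 0.05. fail to reject H0.

W+ = 33.5, W- = 32.5, W = min = 32.5, p = 0.964418, fail to reject H0.


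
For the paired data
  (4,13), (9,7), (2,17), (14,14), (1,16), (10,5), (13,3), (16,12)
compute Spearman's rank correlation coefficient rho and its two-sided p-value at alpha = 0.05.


Step 1: Rank x and y separately (midranks; no ties here).
rank(x): 4->3, 9->4, 2->2, 14->7, 1->1, 10->5, 13->6, 16->8
rank(y): 13->5, 7->3, 17->8, 14->6, 16->7, 5->2, 3->1, 12->4
Step 2: d_i = R_x(i) - R_y(i); compute d_i^2.
  (3-5)^2=4, (4-3)^2=1, (2-8)^2=36, (7-6)^2=1, (1-7)^2=36, (5-2)^2=9, (6-1)^2=25, (8-4)^2=16
sum(d^2) = 128.
Step 3: rho = 1 - 6*128 / (8*(8^2 - 1)) = 1 - 768/504 = -0.523810.
Step 4: Under H0, t = rho * sqrt((n-2)/(1-rho^2)) = -1.5062 ~ t(6).
Step 5: Two-sided p-value from the t-distribution with 6 df = 0.182721.
Step 6: alpha = 0.05. fail to reject H0.

rho = -0.5238, p = 0.182721, fail to reject H0 at alpha = 0.05.


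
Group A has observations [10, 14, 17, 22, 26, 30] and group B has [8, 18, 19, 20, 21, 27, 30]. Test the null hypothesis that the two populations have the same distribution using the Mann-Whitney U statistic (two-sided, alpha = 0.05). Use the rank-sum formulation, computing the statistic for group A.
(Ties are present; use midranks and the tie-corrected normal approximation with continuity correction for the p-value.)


Step 1: Combine and sort all 13 observations; assign midranks.
sorted (value, group): (8,Y), (10,X), (14,X), (17,X), (18,Y), (19,Y), (20,Y), (21,Y), (22,X), (26,X), (27,Y), (30,X), (30,Y)
ranks: 8->1, 10->2, 14->3, 17->4, 18->5, 19->6, 20->7, 21->8, 22->9, 26->10, 27->11, 30->12.5, 30->12.5
Step 2: Rank sum for X: R1 = 2 + 3 + 4 + 9 + 10 + 12.5 = 40.5.
Step 3: U_X = R1 - n1(n1+1)/2 = 40.5 - 6*7/2 = 40.5 - 21 = 19.5.
       U_Y = n1*n2 - U_X = 42 - 19.5 = 22.5.
Step 4: Ties are present, so use the tie-corrected normal approximation (with continuity correction) for the p-value.
Step 5: p-value = 0.886248; compare to alpha = 0.05. fail to reject H0.

U_X = 19.5, p = 0.886248, fail to reject H0 at alpha = 0.05.


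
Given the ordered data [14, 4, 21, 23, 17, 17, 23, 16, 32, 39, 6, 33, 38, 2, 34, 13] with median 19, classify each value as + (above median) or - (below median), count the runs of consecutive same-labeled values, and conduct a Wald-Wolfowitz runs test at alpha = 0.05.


Step 1: Compute median = 19; label A = above, B = below.
Labels in order: BBAABBABAABAABAB  (n_A = 8, n_B = 8)
Step 2: Count runs R = 11.
Step 3: Under H0 (random ordering), E[R] = 2*n_A*n_B/(n_A+n_B) + 1 = 2*8*8/16 + 1 = 9.0000.
        Var[R] = 2*n_A*n_B*(2*n_A*n_B - n_A - n_B) / ((n_A+n_B)^2 * (n_A+n_B-1)) = 14336/3840 = 3.7333.
        SD[R] = 1.9322.
Step 4: Continuity-corrected z = (R - 0.5 - E[R]) / SD[R] = (11 - 0.5 - 9.0000) / 1.9322 = 0.7763.
Step 5: Two-sided p-value via normal approximation = 2*(1 - Phi(|z|)) = 0.437558.
Step 6: alpha = 0.05. fail to reject H0.

R = 11, z = 0.7763, p = 0.437558, fail to reject H0.


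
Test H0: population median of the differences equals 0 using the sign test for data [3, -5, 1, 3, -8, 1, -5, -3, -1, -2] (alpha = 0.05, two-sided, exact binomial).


Step 1: Discard zero differences. Original n = 10; n_eff = number of nonzero differences = 10.
Nonzero differences (with sign): +3, -5, +1, +3, -8, +1, -5, -3, -1, -2
Step 2: Count signs: positive = 4, negative = 6.
Step 3: Under H0: P(positive) = 0.5, so the number of positives S ~ Bin(10, 0.5).
Step 4: Two-sided exact p-value = sum of Bin(10,0.5) probabilities at or below the observed probability = 0.753906.
Step 5: alpha = 0.05. fail to reject H0.

n_eff = 10, pos = 4, neg = 6, p = 0.753906, fail to reject H0.


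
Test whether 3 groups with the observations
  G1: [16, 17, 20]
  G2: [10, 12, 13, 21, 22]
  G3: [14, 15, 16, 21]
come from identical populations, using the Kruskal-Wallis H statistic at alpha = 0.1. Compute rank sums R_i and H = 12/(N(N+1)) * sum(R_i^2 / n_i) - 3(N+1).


Step 1: Combine all N = 12 observations and assign midranks.
sorted (value, group, rank): (10,G2,1), (12,G2,2), (13,G2,3), (14,G3,4), (15,G3,5), (16,G1,6.5), (16,G3,6.5), (17,G1,8), (20,G1,9), (21,G2,10.5), (21,G3,10.5), (22,G2,12)
Step 2: Sum ranks within each group.
R_1 = 23.5 (n_1 = 3)
R_2 = 28.5 (n_2 = 5)
R_3 = 26 (n_3 = 4)
Step 3: H = 12/(N(N+1)) * sum(R_i^2/n_i) - 3(N+1)
     = 12/(12*13) * (23.5^2/3 + 28.5^2/5 + 26^2/4) - 3*13
     = 0.076923 * 515.533 - 39
     = 0.656410.
Step 4: Ties present; correction factor C = 1 - 12/(12^3 - 12) = 0.993007. Corrected H = 0.656410 / 0.993007 = 0.661033.
Step 5: Under H0, H ~ chi^2(2); p-value = 0.718553.
Step 6: alpha = 0.1. fail to reject H0.

H = 0.6610, df = 2, p = 0.718553, fail to reject H0.


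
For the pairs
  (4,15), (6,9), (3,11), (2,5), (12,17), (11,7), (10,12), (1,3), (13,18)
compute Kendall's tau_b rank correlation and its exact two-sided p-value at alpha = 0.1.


Step 1: Enumerate the 36 unordered pairs (i,j) with i<j and classify each by sign(x_j-x_i) * sign(y_j-y_i).
  (1,2):dx=+2,dy=-6->D; (1,3):dx=-1,dy=-4->C; (1,4):dx=-2,dy=-10->C; (1,5):dx=+8,dy=+2->C
  (1,6):dx=+7,dy=-8->D; (1,7):dx=+6,dy=-3->D; (1,8):dx=-3,dy=-12->C; (1,9):dx=+9,dy=+3->C
  (2,3):dx=-3,dy=+2->D; (2,4):dx=-4,dy=-4->C; (2,5):dx=+6,dy=+8->C; (2,6):dx=+5,dy=-2->D
  (2,7):dx=+4,dy=+3->C; (2,8):dx=-5,dy=-6->C; (2,9):dx=+7,dy=+9->C; (3,4):dx=-1,dy=-6->C
  (3,5):dx=+9,dy=+6->C; (3,6):dx=+8,dy=-4->D; (3,7):dx=+7,dy=+1->C; (3,8):dx=-2,dy=-8->C
  (3,9):dx=+10,dy=+7->C; (4,5):dx=+10,dy=+12->C; (4,6):dx=+9,dy=+2->C; (4,7):dx=+8,dy=+7->C
  (4,8):dx=-1,dy=-2->C; (4,9):dx=+11,dy=+13->C; (5,6):dx=-1,dy=-10->C; (5,7):dx=-2,dy=-5->C
  (5,8):dx=-11,dy=-14->C; (5,9):dx=+1,dy=+1->C; (6,7):dx=-1,dy=+5->D; (6,8):dx=-10,dy=-4->C
  (6,9):dx=+2,dy=+11->C; (7,8):dx=-9,dy=-9->C; (7,9):dx=+3,dy=+6->C; (8,9):dx=+12,dy=+15->C
Step 2: C = 29, D = 7, total pairs = 36.
Step 3: tau = (C - D)/(n(n-1)/2) = (29 - 7)/36 = 0.611111.
Step 4: Exact two-sided p-value (enumerate n! = 362880 permutations of y under H0): p = 0.024741.
Step 5: alpha = 0.1. reject H0.

tau_b = 0.6111 (C=29, D=7), p = 0.024741, reject H0.


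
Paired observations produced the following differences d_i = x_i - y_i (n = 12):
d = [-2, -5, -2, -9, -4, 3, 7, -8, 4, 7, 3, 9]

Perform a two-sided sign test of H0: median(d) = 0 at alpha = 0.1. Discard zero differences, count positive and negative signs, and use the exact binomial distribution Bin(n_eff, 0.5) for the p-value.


Step 1: Discard zero differences. Original n = 12; n_eff = number of nonzero differences = 12.
Nonzero differences (with sign): -2, -5, -2, -9, -4, +3, +7, -8, +4, +7, +3, +9
Step 2: Count signs: positive = 6, negative = 6.
Step 3: Under H0: P(positive) = 0.5, so the number of positives S ~ Bin(12, 0.5).
Step 4: Two-sided exact p-value = sum of Bin(12,0.5) probabilities at or below the observed probability = 1.000000.
Step 5: alpha = 0.1. fail to reject H0.

n_eff = 12, pos = 6, neg = 6, p = 1.000000, fail to reject H0.


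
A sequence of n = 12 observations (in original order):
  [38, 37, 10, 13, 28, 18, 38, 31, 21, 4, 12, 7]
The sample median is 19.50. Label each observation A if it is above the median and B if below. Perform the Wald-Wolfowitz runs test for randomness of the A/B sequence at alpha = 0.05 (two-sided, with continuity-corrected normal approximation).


Step 1: Compute median = 19.50; label A = above, B = below.
Labels in order: AABBABAAABBB  (n_A = 6, n_B = 6)
Step 2: Count runs R = 6.
Step 3: Under H0 (random ordering), E[R] = 2*n_A*n_B/(n_A+n_B) + 1 = 2*6*6/12 + 1 = 7.0000.
        Var[R] = 2*n_A*n_B*(2*n_A*n_B - n_A - n_B) / ((n_A+n_B)^2 * (n_A+n_B-1)) = 4320/1584 = 2.7273.
        SD[R] = 1.6514.
Step 4: Continuity-corrected z = (R + 0.5 - E[R]) / SD[R] = (6 + 0.5 - 7.0000) / 1.6514 = -0.3028.
Step 5: Two-sided p-value via normal approximation = 2*(1 - Phi(|z|)) = 0.762069.
Step 6: alpha = 0.05. fail to reject H0.

R = 6, z = -0.3028, p = 0.762069, fail to reject H0.


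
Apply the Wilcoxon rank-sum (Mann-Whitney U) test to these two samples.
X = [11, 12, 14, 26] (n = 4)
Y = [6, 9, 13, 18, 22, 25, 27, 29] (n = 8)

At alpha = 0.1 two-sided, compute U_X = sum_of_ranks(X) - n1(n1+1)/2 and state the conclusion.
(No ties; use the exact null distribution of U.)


Step 1: Combine and sort all 12 observations; assign midranks.
sorted (value, group): (6,Y), (9,Y), (11,X), (12,X), (13,Y), (14,X), (18,Y), (22,Y), (25,Y), (26,X), (27,Y), (29,Y)
ranks: 6->1, 9->2, 11->3, 12->4, 13->5, 14->6, 18->7, 22->8, 25->9, 26->10, 27->11, 29->12
Step 2: Rank sum for X: R1 = 3 + 4 + 6 + 10 = 23.
Step 3: U_X = R1 - n1(n1+1)/2 = 23 - 4*5/2 = 23 - 10 = 13.
       U_Y = n1*n2 - U_X = 32 - 13 = 19.
Step 4: No ties, so the exact null distribution of U (based on enumerating the C(12,4) = 495 equally likely rank assignments) gives the two-sided p-value.
Step 5: p-value = 0.682828; compare to alpha = 0.1. fail to reject H0.

U_X = 13, p = 0.682828, fail to reject H0 at alpha = 0.1.


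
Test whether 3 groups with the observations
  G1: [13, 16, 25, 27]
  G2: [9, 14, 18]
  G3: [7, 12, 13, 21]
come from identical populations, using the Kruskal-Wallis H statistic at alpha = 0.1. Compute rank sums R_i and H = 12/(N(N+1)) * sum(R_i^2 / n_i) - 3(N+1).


Step 1: Combine all N = 11 observations and assign midranks.
sorted (value, group, rank): (7,G3,1), (9,G2,2), (12,G3,3), (13,G1,4.5), (13,G3,4.5), (14,G2,6), (16,G1,7), (18,G2,8), (21,G3,9), (25,G1,10), (27,G1,11)
Step 2: Sum ranks within each group.
R_1 = 32.5 (n_1 = 4)
R_2 = 16 (n_2 = 3)
R_3 = 17.5 (n_3 = 4)
Step 3: H = 12/(N(N+1)) * sum(R_i^2/n_i) - 3(N+1)
     = 12/(11*12) * (32.5^2/4 + 16^2/3 + 17.5^2/4) - 3*12
     = 0.090909 * 425.958 - 36
     = 2.723485.
Step 4: Ties present; correction factor C = 1 - 6/(11^3 - 11) = 0.995455. Corrected H = 2.723485 / 0.995455 = 2.735921.
Step 5: Under H0, H ~ chi^2(2); p-value = 0.254626.
Step 6: alpha = 0.1. fail to reject H0.

H = 2.7359, df = 2, p = 0.254626, fail to reject H0.


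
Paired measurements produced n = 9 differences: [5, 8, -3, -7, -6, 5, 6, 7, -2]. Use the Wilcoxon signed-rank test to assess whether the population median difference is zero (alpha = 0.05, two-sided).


Step 1: Drop any zero differences (none here) and take |d_i|.
|d| = [5, 8, 3, 7, 6, 5, 6, 7, 2]
Step 2: Midrank |d_i| (ties get averaged ranks).
ranks: |5|->3.5, |8|->9, |3|->2, |7|->7.5, |6|->5.5, |5|->3.5, |6|->5.5, |7|->7.5, |2|->1
Step 3: Attach original signs; sum ranks with positive sign and with negative sign.
W+ = 3.5 + 9 + 3.5 + 5.5 + 7.5 = 29
W- = 2 + 7.5 + 5.5 + 1 = 16
(Check: W+ + W- = 45 should equal n(n+1)/2 = 45.)
Step 4: Test statistic W = min(W+, W-) = 16.
Step 5: Ties in |d|, so use the tie-corrected normal approximation.
        E[W] = n(n+1)/4 = 9*10/4 = 22.5.
        Tie groups: |d|=5 (t=2), |d|=6 (t=2), |d|=7 (t=2); sum(t^3 - t) = 18.
        Var[W] = n(n+1)(2n+1)/24 - sum(t^3-t)/48 = 1710/24 - 18/48 = 70.875.
        z = (W - E[W]) / sqrt(Var[W]) = (16 - 22.5) / 8.4187 = -0.7721.
        Two-sided p = 2*Phi(z) = 0.440062.
Step 6: alpha = 0.05. fail to reject H0.

W+ = 29, W- = 16, W = min = 16, p = 0.440062, fail to reject H0.


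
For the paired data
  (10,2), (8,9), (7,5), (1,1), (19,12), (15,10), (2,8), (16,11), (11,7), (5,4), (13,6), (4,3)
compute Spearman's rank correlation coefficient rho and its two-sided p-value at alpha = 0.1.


Step 1: Rank x and y separately (midranks; no ties here).
rank(x): 10->7, 8->6, 7->5, 1->1, 19->12, 15->10, 2->2, 16->11, 11->8, 5->4, 13->9, 4->3
rank(y): 2->2, 9->9, 5->5, 1->1, 12->12, 10->10, 8->8, 11->11, 7->7, 4->4, 6->6, 3->3
Step 2: d_i = R_x(i) - R_y(i); compute d_i^2.
  (7-2)^2=25, (6-9)^2=9, (5-5)^2=0, (1-1)^2=0, (12-12)^2=0, (10-10)^2=0, (2-8)^2=36, (11-11)^2=0, (8-7)^2=1, (4-4)^2=0, (9-6)^2=9, (3-3)^2=0
sum(d^2) = 80.
Step 3: rho = 1 - 6*80 / (12*(12^2 - 1)) = 1 - 480/1716 = 0.720280.
Step 4: Under H0, t = rho * sqrt((n-2)/(1-rho^2)) = 3.2835 ~ t(10).
Step 5: Two-sided p-value from the t-distribution with 10 df = 0.008240.
Step 6: alpha = 0.1. reject H0.

rho = 0.7203, p = 0.008240, reject H0 at alpha = 0.1.


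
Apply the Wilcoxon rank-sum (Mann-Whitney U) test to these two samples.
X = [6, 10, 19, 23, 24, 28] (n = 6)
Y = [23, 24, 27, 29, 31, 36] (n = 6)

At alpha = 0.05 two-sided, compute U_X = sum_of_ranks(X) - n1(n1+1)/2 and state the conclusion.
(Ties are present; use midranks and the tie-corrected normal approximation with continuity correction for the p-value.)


Step 1: Combine and sort all 12 observations; assign midranks.
sorted (value, group): (6,X), (10,X), (19,X), (23,X), (23,Y), (24,X), (24,Y), (27,Y), (28,X), (29,Y), (31,Y), (36,Y)
ranks: 6->1, 10->2, 19->3, 23->4.5, 23->4.5, 24->6.5, 24->6.5, 27->8, 28->9, 29->10, 31->11, 36->12
Step 2: Rank sum for X: R1 = 1 + 2 + 3 + 4.5 + 6.5 + 9 = 26.
Step 3: U_X = R1 - n1(n1+1)/2 = 26 - 6*7/2 = 26 - 21 = 5.
       U_Y = n1*n2 - U_X = 36 - 5 = 31.
Step 4: Ties are present, so use the tie-corrected normal approximation (with continuity correction) for the p-value.
Step 5: p-value = 0.044576; compare to alpha = 0.05. reject H0.

U_X = 5, p = 0.044576, reject H0 at alpha = 0.05.


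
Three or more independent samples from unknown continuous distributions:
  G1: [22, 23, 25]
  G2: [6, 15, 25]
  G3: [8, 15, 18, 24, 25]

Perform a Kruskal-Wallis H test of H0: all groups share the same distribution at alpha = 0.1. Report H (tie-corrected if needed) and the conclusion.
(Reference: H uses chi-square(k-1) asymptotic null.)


Step 1: Combine all N = 11 observations and assign midranks.
sorted (value, group, rank): (6,G2,1), (8,G3,2), (15,G2,3.5), (15,G3,3.5), (18,G3,5), (22,G1,6), (23,G1,7), (24,G3,8), (25,G1,10), (25,G2,10), (25,G3,10)
Step 2: Sum ranks within each group.
R_1 = 23 (n_1 = 3)
R_2 = 14.5 (n_2 = 3)
R_3 = 28.5 (n_3 = 5)
Step 3: H = 12/(N(N+1)) * sum(R_i^2/n_i) - 3(N+1)
     = 12/(11*12) * (23^2/3 + 14.5^2/3 + 28.5^2/5) - 3*12
     = 0.090909 * 408.867 - 36
     = 1.169697.
Step 4: Ties present; correction factor C = 1 - 30/(11^3 - 11) = 0.977273. Corrected H = 1.169697 / 0.977273 = 1.196899.
Step 5: Under H0, H ~ chi^2(2); p-value = 0.549663.
Step 6: alpha = 0.1. fail to reject H0.

H = 1.1969, df = 2, p = 0.549663, fail to reject H0.


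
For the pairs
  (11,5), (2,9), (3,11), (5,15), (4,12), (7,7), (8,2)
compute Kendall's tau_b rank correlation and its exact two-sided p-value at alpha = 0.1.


Step 1: Enumerate the 21 unordered pairs (i,j) with i<j and classify each by sign(x_j-x_i) * sign(y_j-y_i).
  (1,2):dx=-9,dy=+4->D; (1,3):dx=-8,dy=+6->D; (1,4):dx=-6,dy=+10->D; (1,5):dx=-7,dy=+7->D
  (1,6):dx=-4,dy=+2->D; (1,7):dx=-3,dy=-3->C; (2,3):dx=+1,dy=+2->C; (2,4):dx=+3,dy=+6->C
  (2,5):dx=+2,dy=+3->C; (2,6):dx=+5,dy=-2->D; (2,7):dx=+6,dy=-7->D; (3,4):dx=+2,dy=+4->C
  (3,5):dx=+1,dy=+1->C; (3,6):dx=+4,dy=-4->D; (3,7):dx=+5,dy=-9->D; (4,5):dx=-1,dy=-3->C
  (4,6):dx=+2,dy=-8->D; (4,7):dx=+3,dy=-13->D; (5,6):dx=+3,dy=-5->D; (5,7):dx=+4,dy=-10->D
  (6,7):dx=+1,dy=-5->D
Step 2: C = 7, D = 14, total pairs = 21.
Step 3: tau = (C - D)/(n(n-1)/2) = (7 - 14)/21 = -0.333333.
Step 4: Exact two-sided p-value (enumerate n! = 5040 permutations of y under H0): p = 0.381349.
Step 5: alpha = 0.1. fail to reject H0.

tau_b = -0.3333 (C=7, D=14), p = 0.381349, fail to reject H0.


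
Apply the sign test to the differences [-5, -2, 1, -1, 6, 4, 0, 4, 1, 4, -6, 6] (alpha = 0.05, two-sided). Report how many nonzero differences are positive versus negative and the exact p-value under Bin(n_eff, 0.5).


Step 1: Discard zero differences. Original n = 12; n_eff = number of nonzero differences = 11.
Nonzero differences (with sign): -5, -2, +1, -1, +6, +4, +4, +1, +4, -6, +6
Step 2: Count signs: positive = 7, negative = 4.
Step 3: Under H0: P(positive) = 0.5, so the number of positives S ~ Bin(11, 0.5).
Step 4: Two-sided exact p-value = sum of Bin(11,0.5) probabilities at or below the observed probability = 0.548828.
Step 5: alpha = 0.05. fail to reject H0.

n_eff = 11, pos = 7, neg = 4, p = 0.548828, fail to reject H0.


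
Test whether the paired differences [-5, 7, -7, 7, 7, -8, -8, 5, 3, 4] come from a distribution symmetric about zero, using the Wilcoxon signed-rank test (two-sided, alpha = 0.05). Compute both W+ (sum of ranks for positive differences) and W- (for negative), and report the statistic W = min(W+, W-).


Step 1: Drop any zero differences (none here) and take |d_i|.
|d| = [5, 7, 7, 7, 7, 8, 8, 5, 3, 4]
Step 2: Midrank |d_i| (ties get averaged ranks).
ranks: |5|->3.5, |7|->6.5, |7|->6.5, |7|->6.5, |7|->6.5, |8|->9.5, |8|->9.5, |5|->3.5, |3|->1, |4|->2
Step 3: Attach original signs; sum ranks with positive sign and with negative sign.
W+ = 6.5 + 6.5 + 6.5 + 3.5 + 1 + 2 = 26
W- = 3.5 + 6.5 + 9.5 + 9.5 = 29
(Check: W+ + W- = 55 should equal n(n+1)/2 = 55.)
Step 4: Test statistic W = min(W+, W-) = 26.
Step 5: Ties in |d|, so use the tie-corrected normal approximation.
        E[W] = n(n+1)/4 = 10*11/4 = 27.5.
        Tie groups: |d|=5 (t=2), |d|=7 (t=4), |d|=8 (t=2); sum(t^3 - t) = 72.
        Var[W] = n(n+1)(2n+1)/24 - sum(t^3-t)/48 = 2310/24 - 72/48 = 94.75.
        z = (W - E[W]) / sqrt(Var[W]) = (26 - 27.5) / 9.7340 = -0.1541.
        Two-sided p = 2*Phi(z) = 0.877531.
Step 6: alpha = 0.05. fail to reject H0.

W+ = 26, W- = 29, W = min = 26, p = 0.877531, fail to reject H0.


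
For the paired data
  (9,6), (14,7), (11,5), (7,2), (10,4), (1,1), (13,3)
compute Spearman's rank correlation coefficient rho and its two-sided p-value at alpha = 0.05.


Step 1: Rank x and y separately (midranks; no ties here).
rank(x): 9->3, 14->7, 11->5, 7->2, 10->4, 1->1, 13->6
rank(y): 6->6, 7->7, 5->5, 2->2, 4->4, 1->1, 3->3
Step 2: d_i = R_x(i) - R_y(i); compute d_i^2.
  (3-6)^2=9, (7-7)^2=0, (5-5)^2=0, (2-2)^2=0, (4-4)^2=0, (1-1)^2=0, (6-3)^2=9
sum(d^2) = 18.
Step 3: rho = 1 - 6*18 / (7*(7^2 - 1)) = 1 - 108/336 = 0.678571.
Step 4: Under H0, t = rho * sqrt((n-2)/(1-rho^2)) = 2.0657 ~ t(5).
Step 5: Two-sided p-value from the t-distribution with 5 df = 0.093750.
Step 6: alpha = 0.05. fail to reject H0.

rho = 0.6786, p = 0.093750, fail to reject H0 at alpha = 0.05.


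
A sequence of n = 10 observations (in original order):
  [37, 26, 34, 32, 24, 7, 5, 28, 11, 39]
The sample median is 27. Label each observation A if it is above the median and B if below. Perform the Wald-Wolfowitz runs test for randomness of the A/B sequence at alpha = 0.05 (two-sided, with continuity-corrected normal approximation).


Step 1: Compute median = 27; label A = above, B = below.
Labels in order: ABAABBBABA  (n_A = 5, n_B = 5)
Step 2: Count runs R = 7.
Step 3: Under H0 (random ordering), E[R] = 2*n_A*n_B/(n_A+n_B) + 1 = 2*5*5/10 + 1 = 6.0000.
        Var[R] = 2*n_A*n_B*(2*n_A*n_B - n_A - n_B) / ((n_A+n_B)^2 * (n_A+n_B-1)) = 2000/900 = 2.2222.
        SD[R] = 1.4907.
Step 4: Continuity-corrected z = (R - 0.5 - E[R]) / SD[R] = (7 - 0.5 - 6.0000) / 1.4907 = 0.3354.
Step 5: Two-sided p-value via normal approximation = 2*(1 - Phi(|z|)) = 0.737316.
Step 6: alpha = 0.05. fail to reject H0.

R = 7, z = 0.3354, p = 0.737316, fail to reject H0.


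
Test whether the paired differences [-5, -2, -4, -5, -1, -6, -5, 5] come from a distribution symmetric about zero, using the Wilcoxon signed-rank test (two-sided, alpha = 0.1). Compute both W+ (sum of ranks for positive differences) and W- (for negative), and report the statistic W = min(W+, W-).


Step 1: Drop any zero differences (none here) and take |d_i|.
|d| = [5, 2, 4, 5, 1, 6, 5, 5]
Step 2: Midrank |d_i| (ties get averaged ranks).
ranks: |5|->5.5, |2|->2, |4|->3, |5|->5.5, |1|->1, |6|->8, |5|->5.5, |5|->5.5
Step 3: Attach original signs; sum ranks with positive sign and with negative sign.
W+ = 5.5 = 5.5
W- = 5.5 + 2 + 3 + 5.5 + 1 + 8 + 5.5 = 30.5
(Check: W+ + W- = 36 should equal n(n+1)/2 = 36.)
Step 4: Test statistic W = min(W+, W-) = 5.5.
Step 5: Ties in |d|, so use the tie-corrected normal approximation.
        E[W] = n(n+1)/4 = 8*9/4 = 18.
        Tie groups: |d|=5 (t=4); sum(t^3 - t) = 60.
        Var[W] = n(n+1)(2n+1)/24 - sum(t^3-t)/48 = 1224/24 - 60/48 = 49.75.
        z = (W - E[W]) / sqrt(Var[W]) = (5.5 - 18) / 7.0534 = -1.7722.
        Two-sided p = 2*Phi(z) = 0.076361.
Step 6: alpha = 0.1. reject H0.

W+ = 5.5, W- = 30.5, W = min = 5.5, p = 0.076361, reject H0.


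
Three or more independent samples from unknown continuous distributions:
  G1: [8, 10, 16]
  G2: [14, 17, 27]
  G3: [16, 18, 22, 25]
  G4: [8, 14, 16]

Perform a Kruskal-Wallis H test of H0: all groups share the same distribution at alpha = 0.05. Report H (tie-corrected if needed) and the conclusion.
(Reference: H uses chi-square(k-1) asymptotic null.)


Step 1: Combine all N = 13 observations and assign midranks.
sorted (value, group, rank): (8,G1,1.5), (8,G4,1.5), (10,G1,3), (14,G2,4.5), (14,G4,4.5), (16,G1,7), (16,G3,7), (16,G4,7), (17,G2,9), (18,G3,10), (22,G3,11), (25,G3,12), (27,G2,13)
Step 2: Sum ranks within each group.
R_1 = 11.5 (n_1 = 3)
R_2 = 26.5 (n_2 = 3)
R_3 = 40 (n_3 = 4)
R_4 = 13 (n_4 = 3)
Step 3: H = 12/(N(N+1)) * sum(R_i^2/n_i) - 3(N+1)
     = 12/(13*14) * (11.5^2/3 + 26.5^2/3 + 40^2/4 + 13^2/3) - 3*14
     = 0.065934 * 734.5 - 42
     = 6.428571.
Step 4: Ties present; correction factor C = 1 - 36/(13^3 - 13) = 0.983516. Corrected H = 6.428571 / 0.983516 = 6.536313.
Step 5: Under H0, H ~ chi^2(3); p-value = 0.088241.
Step 6: alpha = 0.05. fail to reject H0.

H = 6.5363, df = 3, p = 0.088241, fail to reject H0.


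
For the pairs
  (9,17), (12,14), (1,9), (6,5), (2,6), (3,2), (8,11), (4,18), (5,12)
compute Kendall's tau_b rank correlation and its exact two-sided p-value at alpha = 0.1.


Step 1: Enumerate the 36 unordered pairs (i,j) with i<j and classify each by sign(x_j-x_i) * sign(y_j-y_i).
  (1,2):dx=+3,dy=-3->D; (1,3):dx=-8,dy=-8->C; (1,4):dx=-3,dy=-12->C; (1,5):dx=-7,dy=-11->C
  (1,6):dx=-6,dy=-15->C; (1,7):dx=-1,dy=-6->C; (1,8):dx=-5,dy=+1->D; (1,9):dx=-4,dy=-5->C
  (2,3):dx=-11,dy=-5->C; (2,4):dx=-6,dy=-9->C; (2,5):dx=-10,dy=-8->C; (2,6):dx=-9,dy=-12->C
  (2,7):dx=-4,dy=-3->C; (2,8):dx=-8,dy=+4->D; (2,9):dx=-7,dy=-2->C; (3,4):dx=+5,dy=-4->D
  (3,5):dx=+1,dy=-3->D; (3,6):dx=+2,dy=-7->D; (3,7):dx=+7,dy=+2->C; (3,8):dx=+3,dy=+9->C
  (3,9):dx=+4,dy=+3->C; (4,5):dx=-4,dy=+1->D; (4,6):dx=-3,dy=-3->C; (4,7):dx=+2,dy=+6->C
  (4,8):dx=-2,dy=+13->D; (4,9):dx=-1,dy=+7->D; (5,6):dx=+1,dy=-4->D; (5,7):dx=+6,dy=+5->C
  (5,8):dx=+2,dy=+12->C; (5,9):dx=+3,dy=+6->C; (6,7):dx=+5,dy=+9->C; (6,8):dx=+1,dy=+16->C
  (6,9):dx=+2,dy=+10->C; (7,8):dx=-4,dy=+7->D; (7,9):dx=-3,dy=+1->D; (8,9):dx=+1,dy=-6->D
Step 2: C = 23, D = 13, total pairs = 36.
Step 3: tau = (C - D)/(n(n-1)/2) = (23 - 13)/36 = 0.277778.
Step 4: Exact two-sided p-value (enumerate n! = 362880 permutations of y under H0): p = 0.358488.
Step 5: alpha = 0.1. fail to reject H0.

tau_b = 0.2778 (C=23, D=13), p = 0.358488, fail to reject H0.


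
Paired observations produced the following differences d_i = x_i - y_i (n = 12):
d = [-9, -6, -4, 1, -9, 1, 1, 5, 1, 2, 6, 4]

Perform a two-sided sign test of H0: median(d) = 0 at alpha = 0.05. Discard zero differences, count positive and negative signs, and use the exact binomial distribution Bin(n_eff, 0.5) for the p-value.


Step 1: Discard zero differences. Original n = 12; n_eff = number of nonzero differences = 12.
Nonzero differences (with sign): -9, -6, -4, +1, -9, +1, +1, +5, +1, +2, +6, +4
Step 2: Count signs: positive = 8, negative = 4.
Step 3: Under H0: P(positive) = 0.5, so the number of positives S ~ Bin(12, 0.5).
Step 4: Two-sided exact p-value = sum of Bin(12,0.5) probabilities at or below the observed probability = 0.387695.
Step 5: alpha = 0.05. fail to reject H0.

n_eff = 12, pos = 8, neg = 4, p = 0.387695, fail to reject H0.


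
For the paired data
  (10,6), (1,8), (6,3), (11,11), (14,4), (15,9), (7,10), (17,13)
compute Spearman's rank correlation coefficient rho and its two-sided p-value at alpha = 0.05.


Step 1: Rank x and y separately (midranks; no ties here).
rank(x): 10->4, 1->1, 6->2, 11->5, 14->6, 15->7, 7->3, 17->8
rank(y): 6->3, 8->4, 3->1, 11->7, 4->2, 9->5, 10->6, 13->8
Step 2: d_i = R_x(i) - R_y(i); compute d_i^2.
  (4-3)^2=1, (1-4)^2=9, (2-1)^2=1, (5-7)^2=4, (6-2)^2=16, (7-5)^2=4, (3-6)^2=9, (8-8)^2=0
sum(d^2) = 44.
Step 3: rho = 1 - 6*44 / (8*(8^2 - 1)) = 1 - 264/504 = 0.476190.
Step 4: Under H0, t = rho * sqrt((n-2)/(1-rho^2)) = 1.3265 ~ t(6).
Step 5: Two-sided p-value from the t-distribution with 6 df = 0.232936.
Step 6: alpha = 0.05. fail to reject H0.

rho = 0.4762, p = 0.232936, fail to reject H0 at alpha = 0.05.


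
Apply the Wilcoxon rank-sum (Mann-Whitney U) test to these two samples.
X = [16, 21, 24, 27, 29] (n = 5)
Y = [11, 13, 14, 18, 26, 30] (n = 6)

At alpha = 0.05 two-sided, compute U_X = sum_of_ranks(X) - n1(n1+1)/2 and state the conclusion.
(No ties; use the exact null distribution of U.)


Step 1: Combine and sort all 11 observations; assign midranks.
sorted (value, group): (11,Y), (13,Y), (14,Y), (16,X), (18,Y), (21,X), (24,X), (26,Y), (27,X), (29,X), (30,Y)
ranks: 11->1, 13->2, 14->3, 16->4, 18->5, 21->6, 24->7, 26->8, 27->9, 29->10, 30->11
Step 2: Rank sum for X: R1 = 4 + 6 + 7 + 9 + 10 = 36.
Step 3: U_X = R1 - n1(n1+1)/2 = 36 - 5*6/2 = 36 - 15 = 21.
       U_Y = n1*n2 - U_X = 30 - 21 = 9.
Step 4: No ties, so the exact null distribution of U (based on enumerating the C(11,5) = 462 equally likely rank assignments) gives the two-sided p-value.
Step 5: p-value = 0.329004; compare to alpha = 0.05. fail to reject H0.

U_X = 21, p = 0.329004, fail to reject H0 at alpha = 0.05.


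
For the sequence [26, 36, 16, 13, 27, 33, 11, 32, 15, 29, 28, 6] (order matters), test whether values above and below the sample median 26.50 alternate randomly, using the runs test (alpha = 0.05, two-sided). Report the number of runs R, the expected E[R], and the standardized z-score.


Step 1: Compute median = 26.50; label A = above, B = below.
Labels in order: BABBAABABAAB  (n_A = 6, n_B = 6)
Step 2: Count runs R = 9.
Step 3: Under H0 (random ordering), E[R] = 2*n_A*n_B/(n_A+n_B) + 1 = 2*6*6/12 + 1 = 7.0000.
        Var[R] = 2*n_A*n_B*(2*n_A*n_B - n_A - n_B) / ((n_A+n_B)^2 * (n_A+n_B-1)) = 4320/1584 = 2.7273.
        SD[R] = 1.6514.
Step 4: Continuity-corrected z = (R - 0.5 - E[R]) / SD[R] = (9 - 0.5 - 7.0000) / 1.6514 = 0.9083.
Step 5: Two-sided p-value via normal approximation = 2*(1 - Phi(|z|)) = 0.363722.
Step 6: alpha = 0.05. fail to reject H0.

R = 9, z = 0.9083, p = 0.363722, fail to reject H0.


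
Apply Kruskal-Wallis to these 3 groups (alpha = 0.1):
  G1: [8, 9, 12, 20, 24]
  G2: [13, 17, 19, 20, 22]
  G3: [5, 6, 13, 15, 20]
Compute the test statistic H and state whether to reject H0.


Step 1: Combine all N = 15 observations and assign midranks.
sorted (value, group, rank): (5,G3,1), (6,G3,2), (8,G1,3), (9,G1,4), (12,G1,5), (13,G2,6.5), (13,G3,6.5), (15,G3,8), (17,G2,9), (19,G2,10), (20,G1,12), (20,G2,12), (20,G3,12), (22,G2,14), (24,G1,15)
Step 2: Sum ranks within each group.
R_1 = 39 (n_1 = 5)
R_2 = 51.5 (n_2 = 5)
R_3 = 29.5 (n_3 = 5)
Step 3: H = 12/(N(N+1)) * sum(R_i^2/n_i) - 3(N+1)
     = 12/(15*16) * (39^2/5 + 51.5^2/5 + 29.5^2/5) - 3*16
     = 0.050000 * 1008.7 - 48
     = 2.435000.
Step 4: Ties present; correction factor C = 1 - 30/(15^3 - 15) = 0.991071. Corrected H = 2.435000 / 0.991071 = 2.456937.
Step 5: Under H0, H ~ chi^2(2); p-value = 0.292741.
Step 6: alpha = 0.1. fail to reject H0.

H = 2.4569, df = 2, p = 0.292741, fail to reject H0.


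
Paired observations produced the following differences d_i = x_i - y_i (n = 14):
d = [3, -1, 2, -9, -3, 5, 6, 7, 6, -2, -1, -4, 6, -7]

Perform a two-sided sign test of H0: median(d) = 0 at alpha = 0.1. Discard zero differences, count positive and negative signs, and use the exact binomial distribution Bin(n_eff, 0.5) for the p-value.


Step 1: Discard zero differences. Original n = 14; n_eff = number of nonzero differences = 14.
Nonzero differences (with sign): +3, -1, +2, -9, -3, +5, +6, +7, +6, -2, -1, -4, +6, -7
Step 2: Count signs: positive = 7, negative = 7.
Step 3: Under H0: P(positive) = 0.5, so the number of positives S ~ Bin(14, 0.5).
Step 4: Two-sided exact p-value = sum of Bin(14,0.5) probabilities at or below the observed probability = 1.000000.
Step 5: alpha = 0.1. fail to reject H0.

n_eff = 14, pos = 7, neg = 7, p = 1.000000, fail to reject H0.


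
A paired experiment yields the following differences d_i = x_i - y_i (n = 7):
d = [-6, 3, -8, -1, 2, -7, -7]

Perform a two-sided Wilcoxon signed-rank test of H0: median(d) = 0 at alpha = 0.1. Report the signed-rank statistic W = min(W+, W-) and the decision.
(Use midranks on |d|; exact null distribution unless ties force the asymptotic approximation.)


Step 1: Drop any zero differences (none here) and take |d_i|.
|d| = [6, 3, 8, 1, 2, 7, 7]
Step 2: Midrank |d_i| (ties get averaged ranks).
ranks: |6|->4, |3|->3, |8|->7, |1|->1, |2|->2, |7|->5.5, |7|->5.5
Step 3: Attach original signs; sum ranks with positive sign and with negative sign.
W+ = 3 + 2 = 5
W- = 4 + 7 + 1 + 5.5 + 5.5 = 23
(Check: W+ + W- = 28 should equal n(n+1)/2 = 28.)
Step 4: Test statistic W = min(W+, W-) = 5.
Step 5: Ties in |d|, so use the tie-corrected normal approximation.
        E[W] = n(n+1)/4 = 7*8/4 = 14.
        Tie groups: |d|=7 (t=2); sum(t^3 - t) = 6.
        Var[W] = n(n+1)(2n+1)/24 - sum(t^3-t)/48 = 840/24 - 6/48 = 34.875.
        z = (W - E[W]) / sqrt(Var[W]) = (5 - 14) / 5.9055 = -1.5240.
        Two-sided p = 2*Phi(z) = 0.127508.
Step 6: alpha = 0.1. fail to reject H0.

W+ = 5, W- = 23, W = min = 5, p = 0.127508, fail to reject H0.


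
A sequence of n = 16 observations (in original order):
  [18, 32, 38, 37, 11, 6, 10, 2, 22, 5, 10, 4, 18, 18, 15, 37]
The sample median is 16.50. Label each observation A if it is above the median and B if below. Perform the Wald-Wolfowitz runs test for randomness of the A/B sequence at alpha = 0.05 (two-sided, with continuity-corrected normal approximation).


Step 1: Compute median = 16.50; label A = above, B = below.
Labels in order: AAAABBBBABBBAABA  (n_A = 8, n_B = 8)
Step 2: Count runs R = 7.
Step 3: Under H0 (random ordering), E[R] = 2*n_A*n_B/(n_A+n_B) + 1 = 2*8*8/16 + 1 = 9.0000.
        Var[R] = 2*n_A*n_B*(2*n_A*n_B - n_A - n_B) / ((n_A+n_B)^2 * (n_A+n_B-1)) = 14336/3840 = 3.7333.
        SD[R] = 1.9322.
Step 4: Continuity-corrected z = (R + 0.5 - E[R]) / SD[R] = (7 + 0.5 - 9.0000) / 1.9322 = -0.7763.
Step 5: Two-sided p-value via normal approximation = 2*(1 - Phi(|z|)) = 0.437558.
Step 6: alpha = 0.05. fail to reject H0.

R = 7, z = -0.7763, p = 0.437558, fail to reject H0.


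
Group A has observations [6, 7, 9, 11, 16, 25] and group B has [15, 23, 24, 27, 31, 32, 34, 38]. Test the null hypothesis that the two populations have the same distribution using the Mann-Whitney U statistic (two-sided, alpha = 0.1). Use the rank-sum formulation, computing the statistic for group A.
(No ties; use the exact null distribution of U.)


Step 1: Combine and sort all 14 observations; assign midranks.
sorted (value, group): (6,X), (7,X), (9,X), (11,X), (15,Y), (16,X), (23,Y), (24,Y), (25,X), (27,Y), (31,Y), (32,Y), (34,Y), (38,Y)
ranks: 6->1, 7->2, 9->3, 11->4, 15->5, 16->6, 23->7, 24->8, 25->9, 27->10, 31->11, 32->12, 34->13, 38->14
Step 2: Rank sum for X: R1 = 1 + 2 + 3 + 4 + 6 + 9 = 25.
Step 3: U_X = R1 - n1(n1+1)/2 = 25 - 6*7/2 = 25 - 21 = 4.
       U_Y = n1*n2 - U_X = 48 - 4 = 44.
Step 4: No ties, so the exact null distribution of U (based on enumerating the C(14,6) = 3003 equally likely rank assignments) gives the two-sided p-value.
Step 5: p-value = 0.007992; compare to alpha = 0.1. reject H0.

U_X = 4, p = 0.007992, reject H0 at alpha = 0.1.


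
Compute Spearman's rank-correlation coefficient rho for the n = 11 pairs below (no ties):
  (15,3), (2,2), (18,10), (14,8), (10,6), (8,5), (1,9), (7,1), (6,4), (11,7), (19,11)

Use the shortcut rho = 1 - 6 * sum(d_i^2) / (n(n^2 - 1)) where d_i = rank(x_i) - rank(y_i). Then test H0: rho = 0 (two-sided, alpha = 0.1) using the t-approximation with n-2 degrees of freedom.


Step 1: Rank x and y separately (midranks; no ties here).
rank(x): 15->9, 2->2, 18->10, 14->8, 10->6, 8->5, 1->1, 7->4, 6->3, 11->7, 19->11
rank(y): 3->3, 2->2, 10->10, 8->8, 6->6, 5->5, 9->9, 1->1, 4->4, 7->7, 11->11
Step 2: d_i = R_x(i) - R_y(i); compute d_i^2.
  (9-3)^2=36, (2-2)^2=0, (10-10)^2=0, (8-8)^2=0, (6-6)^2=0, (5-5)^2=0, (1-9)^2=64, (4-1)^2=9, (3-4)^2=1, (7-7)^2=0, (11-11)^2=0
sum(d^2) = 110.
Step 3: rho = 1 - 6*110 / (11*(11^2 - 1)) = 1 - 660/1320 = 0.500000.
Step 4: Under H0, t = rho * sqrt((n-2)/(1-rho^2)) = 1.7321 ~ t(9).
Step 5: Two-sided p-value from the t-distribution with 9 df = 0.117307.
Step 6: alpha = 0.1. fail to reject H0.

rho = 0.5000, p = 0.117307, fail to reject H0 at alpha = 0.1.


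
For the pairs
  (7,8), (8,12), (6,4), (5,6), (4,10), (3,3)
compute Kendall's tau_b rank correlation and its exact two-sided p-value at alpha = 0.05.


Step 1: Enumerate the 15 unordered pairs (i,j) with i<j and classify each by sign(x_j-x_i) * sign(y_j-y_i).
  (1,2):dx=+1,dy=+4->C; (1,3):dx=-1,dy=-4->C; (1,4):dx=-2,dy=-2->C; (1,5):dx=-3,dy=+2->D
  (1,6):dx=-4,dy=-5->C; (2,3):dx=-2,dy=-8->C; (2,4):dx=-3,dy=-6->C; (2,5):dx=-4,dy=-2->C
  (2,6):dx=-5,dy=-9->C; (3,4):dx=-1,dy=+2->D; (3,5):dx=-2,dy=+6->D; (3,6):dx=-3,dy=-1->C
  (4,5):dx=-1,dy=+4->D; (4,6):dx=-2,dy=-3->C; (5,6):dx=-1,dy=-7->C
Step 2: C = 11, D = 4, total pairs = 15.
Step 3: tau = (C - D)/(n(n-1)/2) = (11 - 4)/15 = 0.466667.
Step 4: Exact two-sided p-value (enumerate n! = 720 permutations of y under H0): p = 0.272222.
Step 5: alpha = 0.05. fail to reject H0.

tau_b = 0.4667 (C=11, D=4), p = 0.272222, fail to reject H0.


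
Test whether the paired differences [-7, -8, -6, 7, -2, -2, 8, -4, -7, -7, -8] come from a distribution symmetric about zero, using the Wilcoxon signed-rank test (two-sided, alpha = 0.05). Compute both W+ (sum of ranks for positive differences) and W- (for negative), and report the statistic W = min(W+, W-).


Step 1: Drop any zero differences (none here) and take |d_i|.
|d| = [7, 8, 6, 7, 2, 2, 8, 4, 7, 7, 8]
Step 2: Midrank |d_i| (ties get averaged ranks).
ranks: |7|->6.5, |8|->10, |6|->4, |7|->6.5, |2|->1.5, |2|->1.5, |8|->10, |4|->3, |7|->6.5, |7|->6.5, |8|->10
Step 3: Attach original signs; sum ranks with positive sign and with negative sign.
W+ = 6.5 + 10 = 16.5
W- = 6.5 + 10 + 4 + 1.5 + 1.5 + 3 + 6.5 + 6.5 + 10 = 49.5
(Check: W+ + W- = 66 should equal n(n+1)/2 = 66.)
Step 4: Test statistic W = min(W+, W-) = 16.5.
Step 5: Ties in |d|, so use the tie-corrected normal approximation.
        E[W] = n(n+1)/4 = 11*12/4 = 33.
        Tie groups: |d|=2 (t=2), |d|=7 (t=4), |d|=8 (t=3); sum(t^3 - t) = 90.
        Var[W] = n(n+1)(2n+1)/24 - sum(t^3-t)/48 = 3036/24 - 90/48 = 124.625.
        z = (W - E[W]) / sqrt(Var[W]) = (16.5 - 33) / 11.1636 = -1.4780.
        Two-sided p = 2*Phi(z) = 0.139401.
Step 6: alpha = 0.05. fail to reject H0.

W+ = 16.5, W- = 49.5, W = min = 16.5, p = 0.139401, fail to reject H0.


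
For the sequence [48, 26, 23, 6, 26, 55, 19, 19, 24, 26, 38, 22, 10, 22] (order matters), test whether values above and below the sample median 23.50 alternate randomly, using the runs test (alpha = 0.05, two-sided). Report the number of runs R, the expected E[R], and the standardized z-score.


Step 1: Compute median = 23.50; label A = above, B = below.
Labels in order: AABBAABBAAABBB  (n_A = 7, n_B = 7)
Step 2: Count runs R = 6.
Step 3: Under H0 (random ordering), E[R] = 2*n_A*n_B/(n_A+n_B) + 1 = 2*7*7/14 + 1 = 8.0000.
        Var[R] = 2*n_A*n_B*(2*n_A*n_B - n_A - n_B) / ((n_A+n_B)^2 * (n_A+n_B-1)) = 8232/2548 = 3.2308.
        SD[R] = 1.7974.
Step 4: Continuity-corrected z = (R + 0.5 - E[R]) / SD[R] = (6 + 0.5 - 8.0000) / 1.7974 = -0.8345.
Step 5: Two-sided p-value via normal approximation = 2*(1 - Phi(|z|)) = 0.403986.
Step 6: alpha = 0.05. fail to reject H0.

R = 6, z = -0.8345, p = 0.403986, fail to reject H0.


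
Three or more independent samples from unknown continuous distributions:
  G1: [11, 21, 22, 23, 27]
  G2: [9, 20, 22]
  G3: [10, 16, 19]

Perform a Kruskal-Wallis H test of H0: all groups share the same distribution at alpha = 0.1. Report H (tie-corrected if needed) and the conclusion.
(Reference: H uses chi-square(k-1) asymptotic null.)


Step 1: Combine all N = 11 observations and assign midranks.
sorted (value, group, rank): (9,G2,1), (10,G3,2), (11,G1,3), (16,G3,4), (19,G3,5), (20,G2,6), (21,G1,7), (22,G1,8.5), (22,G2,8.5), (23,G1,10), (27,G1,11)
Step 2: Sum ranks within each group.
R_1 = 39.5 (n_1 = 5)
R_2 = 15.5 (n_2 = 3)
R_3 = 11 (n_3 = 3)
Step 3: H = 12/(N(N+1)) * sum(R_i^2/n_i) - 3(N+1)
     = 12/(11*12) * (39.5^2/5 + 15.5^2/3 + 11^2/3) - 3*12
     = 0.090909 * 432.467 - 36
     = 3.315152.
Step 4: Ties present; correction factor C = 1 - 6/(11^3 - 11) = 0.995455. Corrected H = 3.315152 / 0.995455 = 3.330289.
Step 5: Under H0, H ~ chi^2(2); p-value = 0.189163.
Step 6: alpha = 0.1. fail to reject H0.

H = 3.3303, df = 2, p = 0.189163, fail to reject H0.


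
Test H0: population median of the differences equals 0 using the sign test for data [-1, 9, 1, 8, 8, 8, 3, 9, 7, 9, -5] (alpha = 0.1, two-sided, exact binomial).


Step 1: Discard zero differences. Original n = 11; n_eff = number of nonzero differences = 11.
Nonzero differences (with sign): -1, +9, +1, +8, +8, +8, +3, +9, +7, +9, -5
Step 2: Count signs: positive = 9, negative = 2.
Step 3: Under H0: P(positive) = 0.5, so the number of positives S ~ Bin(11, 0.5).
Step 4: Two-sided exact p-value = sum of Bin(11,0.5) probabilities at or below the observed probability = 0.065430.
Step 5: alpha = 0.1. reject H0.

n_eff = 11, pos = 9, neg = 2, p = 0.065430, reject H0.


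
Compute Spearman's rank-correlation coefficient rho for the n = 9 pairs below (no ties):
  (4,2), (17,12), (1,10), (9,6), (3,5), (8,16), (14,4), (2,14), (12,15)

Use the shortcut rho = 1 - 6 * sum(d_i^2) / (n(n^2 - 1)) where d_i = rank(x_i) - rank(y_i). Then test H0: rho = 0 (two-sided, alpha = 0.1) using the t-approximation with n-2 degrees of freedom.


Step 1: Rank x and y separately (midranks; no ties here).
rank(x): 4->4, 17->9, 1->1, 9->6, 3->3, 8->5, 14->8, 2->2, 12->7
rank(y): 2->1, 12->6, 10->5, 6->4, 5->3, 16->9, 4->2, 14->7, 15->8
Step 2: d_i = R_x(i) - R_y(i); compute d_i^2.
  (4-1)^2=9, (9-6)^2=9, (1-5)^2=16, (6-4)^2=4, (3-3)^2=0, (5-9)^2=16, (8-2)^2=36, (2-7)^2=25, (7-8)^2=1
sum(d^2) = 116.
Step 3: rho = 1 - 6*116 / (9*(9^2 - 1)) = 1 - 696/720 = 0.033333.
Step 4: Under H0, t = rho * sqrt((n-2)/(1-rho^2)) = 0.0882 ~ t(7).
Step 5: Two-sided p-value from the t-distribution with 7 df = 0.932157.
Step 6: alpha = 0.1. fail to reject H0.

rho = 0.0333, p = 0.932157, fail to reject H0 at alpha = 0.1.


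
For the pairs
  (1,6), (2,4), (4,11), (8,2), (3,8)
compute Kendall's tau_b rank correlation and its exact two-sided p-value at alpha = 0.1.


Step 1: Enumerate the 10 unordered pairs (i,j) with i<j and classify each by sign(x_j-x_i) * sign(y_j-y_i).
  (1,2):dx=+1,dy=-2->D; (1,3):dx=+3,dy=+5->C; (1,4):dx=+7,dy=-4->D; (1,5):dx=+2,dy=+2->C
  (2,3):dx=+2,dy=+7->C; (2,4):dx=+6,dy=-2->D; (2,5):dx=+1,dy=+4->C; (3,4):dx=+4,dy=-9->D
  (3,5):dx=-1,dy=-3->C; (4,5):dx=-5,dy=+6->D
Step 2: C = 5, D = 5, total pairs = 10.
Step 3: tau = (C - D)/(n(n-1)/2) = (5 - 5)/10 = 0.000000.
Step 4: Exact two-sided p-value (enumerate n! = 120 permutations of y under H0): p = 1.000000.
Step 5: alpha = 0.1. fail to reject H0.

tau_b = 0.0000 (C=5, D=5), p = 1.000000, fail to reject H0.
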